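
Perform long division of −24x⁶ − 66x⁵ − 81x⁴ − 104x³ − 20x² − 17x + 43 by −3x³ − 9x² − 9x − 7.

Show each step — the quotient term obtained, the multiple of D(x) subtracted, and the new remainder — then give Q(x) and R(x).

Step 1: lead(−24x⁶ − 66x⁵ − 81x⁴ − 104x³ − 20x² − 17x + 43) ÷ lead(D) = −24x⁶ ÷ −3x³ = 8x³. Subtract (8x³)·D = −24x⁶ − 72x⁵ − 72x⁴ − 56x³. Remainder: 6x⁵ − 9x⁴ − 48x³ − 20x² − 17x + 43.
Step 2: lead(6x⁵ − 9x⁴ − 48x³ − 20x² − 17x + 43) ÷ lead(D) = 6x⁵ ÷ −3x³ = −2x². Subtract (−2x²)·D = 6x⁵ + 18x⁴ + 18x³ + 14x². Remainder: −27x⁴ − 66x³ − 34x² − 17x + 43.
Step 3: lead(−27x⁴ − 66x³ − 34x² − 17x + 43) ÷ lead(D) = −27x⁴ ÷ −3x³ = 9x. Subtract (9x)·D = −27x⁴ − 81x³ − 81x² − 63x. Remainder: 15x³ + 47x² + 46x + 43.
Step 4: lead(15x³ + 47x² + 46x + 43) ÷ lead(D) = 15x³ ÷ −3x³ = −5. Subtract (−5)·D = 15x³ + 45x² + 45x + 35. Remainder: 2x² + x + 8.

Q(x) = 8x³ − 2x² + 9x − 5; R(x) = 2x² + x + 8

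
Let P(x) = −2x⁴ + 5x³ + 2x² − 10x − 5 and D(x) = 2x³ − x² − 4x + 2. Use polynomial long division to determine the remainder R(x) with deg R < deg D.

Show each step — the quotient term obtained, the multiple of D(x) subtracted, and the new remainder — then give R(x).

R(x) = −9

Step 1: lead(−2x⁴ + 5x³ + 2x² − 10x − 5) ÷ lead(D) = −2x⁴ ÷ 2x³ = −x. Subtract (−x)·D = −2x⁴ + x³ + 4x² − 2x. Remainder: 4x³ − 2x² − 8x − 5.
Step 2: lead(4x³ − 2x² − 8x − 5) ÷ lead(D) = 4x³ ÷ 2x³ = 2. Subtract (2)·D = 4x³ − 2x² − 8x + 4. Remainder: −9.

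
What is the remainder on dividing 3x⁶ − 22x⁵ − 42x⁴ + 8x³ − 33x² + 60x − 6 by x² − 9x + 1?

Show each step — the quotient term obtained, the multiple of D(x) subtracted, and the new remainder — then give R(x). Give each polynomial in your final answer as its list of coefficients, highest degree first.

R = [3, 0]

Step 1: lead(3x⁶ − 22x⁵ − 42x⁴ + 8x³ − 33x² + 60x − 6) ÷ lead(D) = 3x⁶ ÷ x² = 3x⁴. Subtract (3x⁴)·D = 3x⁶ − 27x⁵ + 3x⁴. Remainder: 5x⁵ − 45x⁴ + 8x³ − 33x² + 60x − 6.
Step 2: lead(5x⁵ − 45x⁴ + 8x³ − 33x² + 60x − 6) ÷ lead(D) = 5x⁵ ÷ x² = 5x³. Subtract (5x³)·D = 5x⁵ − 45x⁴ + 5x³. Remainder: 3x³ − 33x² + 60x − 6.
Step 3: lead(3x³ − 33x² + 60x − 6) ÷ lead(D) = 3x³ ÷ x² = 3x. Subtract (3x)·D = 3x³ − 27x² + 3x. Remainder: −6x² + 57x − 6.
Step 4: lead(−6x² + 57x − 6) ÷ lead(D) = −6x² ÷ x² = −6. Subtract (−6)·D = −6x² + 54x − 6. Remainder: 3x.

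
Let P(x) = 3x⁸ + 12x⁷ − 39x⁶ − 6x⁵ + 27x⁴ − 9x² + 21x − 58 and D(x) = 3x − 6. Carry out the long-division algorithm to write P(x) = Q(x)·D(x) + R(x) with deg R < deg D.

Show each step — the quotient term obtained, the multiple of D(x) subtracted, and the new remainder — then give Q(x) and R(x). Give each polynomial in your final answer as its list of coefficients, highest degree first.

Q = [1, 6, -1, -4, 1, 2, 1, 9]; R = [-4]

Step 1: lead(3x⁸ + 12x⁷ − 39x⁶ − 6x⁵ + 27x⁴ − 9x² + 21x − 58) ÷ lead(D) = 3x⁸ ÷ 3x = x⁷. Subtract (x⁷)·D = 3x⁸ − 6x⁷. Remainder: 18x⁷ − 39x⁶ − 6x⁵ + 27x⁴ − 9x² + 21x − 58.
Step 2: lead(18x⁷ − 39x⁶ − 6x⁵ + 27x⁴ − 9x² + 21x − 58) ÷ lead(D) = 18x⁷ ÷ 3x = 6x⁶. Subtract (6x⁶)·D = 18x⁷ − 36x⁶. Remainder: −3x⁶ − 6x⁵ + 27x⁴ − 9x² + 21x − 58.
Step 3: lead(−3x⁶ − 6x⁵ + 27x⁴ − 9x² + 21x − 58) ÷ lead(D) = −3x⁶ ÷ 3x = −x⁵. Subtract (−x⁵)·D = −3x⁶ + 6x⁵. Remainder: −12x⁵ + 27x⁴ − 9x² + 21x − 58.
Step 4: lead(−12x⁵ + 27x⁴ − 9x² + 21x − 58) ÷ lead(D) = −12x⁵ ÷ 3x = −4x⁴. Subtract (−4x⁴)·D = −12x⁵ + 24x⁴. Remainder: 3x⁴ − 9x² + 21x − 58.
Step 5: lead(3x⁴ − 9x² + 21x − 58) ÷ lead(D) = 3x⁴ ÷ 3x = x³. Subtract (x³)·D = 3x⁴ − 6x³. Remainder: 6x³ − 9x² + 21x − 58.
Step 6: lead(6x³ − 9x² + 21x − 58) ÷ lead(D) = 6x³ ÷ 3x = 2x². Subtract (2x²)·D = 6x³ − 12x². Remainder: 3x² + 21x − 58.
Step 7: lead(3x² + 21x − 58) ÷ lead(D) = 3x² ÷ 3x = x. Subtract (x)·D = 3x² − 6x. Remainder: 27x − 58.
Step 8: lead(27x − 58) ÷ lead(D) = 27x ÷ 3x = 9. Subtract (9)·D = 27x − 54. Remainder: −4.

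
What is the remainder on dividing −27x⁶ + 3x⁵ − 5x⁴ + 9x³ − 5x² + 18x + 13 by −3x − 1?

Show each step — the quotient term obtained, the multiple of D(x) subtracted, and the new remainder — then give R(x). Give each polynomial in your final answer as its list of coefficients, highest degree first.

Step 1: lead(−27x⁶ + 3x⁵ − 5x⁴ + 9x³ − 5x² + 18x + 13) ÷ lead(D) = −27x⁶ ÷ −3x = 9x⁵. Subtract (9x⁵)·D = −27x⁶ − 9x⁵. Remainder: 12x⁵ − 5x⁴ + 9x³ − 5x² + 18x + 13.
Step 2: lead(12x⁵ − 5x⁴ + 9x³ − 5x² + 18x + 13) ÷ lead(D) = 12x⁵ ÷ −3x = −4x⁴. Subtract (−4x⁴)·D = 12x⁵ + 4x⁴. Remainder: −9x⁴ + 9x³ − 5x² + 18x + 13.
Step 3: lead(−9x⁴ + 9x³ − 5x² + 18x + 13) ÷ lead(D) = −9x⁴ ÷ −3x = 3x³. Subtract (3x³)·D = −9x⁴ − 3x³. Remainder: 12x³ − 5x² + 18x + 13.
Step 4: lead(12x³ − 5x² + 18x + 13) ÷ lead(D) = 12x³ ÷ −3x = −4x². Subtract (−4x²)·D = 12x³ + 4x². Remainder: −9x² + 18x + 13.
Step 5: lead(−9x² + 18x + 13) ÷ lead(D) = −9x² ÷ −3x = 3x. Subtract (3x)·D = −9x² − 3x. Remainder: 21x + 13.
Step 6: lead(21x + 13) ÷ lead(D) = 21x ÷ −3x = −7. Subtract (−7)·D = 21x + 7. Remainder: 6.

R = [6]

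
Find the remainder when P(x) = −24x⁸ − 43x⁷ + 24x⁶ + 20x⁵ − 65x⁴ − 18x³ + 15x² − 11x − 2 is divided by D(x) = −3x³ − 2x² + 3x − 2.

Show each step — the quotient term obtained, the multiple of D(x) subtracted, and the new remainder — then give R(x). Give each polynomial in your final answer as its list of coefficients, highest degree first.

Step 1: lead(−24x⁸ − 43x⁷ + 24x⁶ + 20x⁵ − 65x⁴ − 18x³ + 15x² − 11x − 2) ÷ lead(D) = −24x⁸ ÷ −3x³ = 8x⁵. Subtract (8x⁵)·D = −24x⁸ − 16x⁷ + 24x⁶ − 16x⁵. Remainder: −27x⁷ + 36x⁵ − 65x⁴ − 18x³ + 15x² − 11x − 2.
Step 2: lead(−27x⁷ + 36x⁵ − 65x⁴ − 18x³ + 15x² − 11x − 2) ÷ lead(D) = −27x⁷ ÷ −3x³ = 9x⁴. Subtract (9x⁴)·D = −27x⁷ − 18x⁶ + 27x⁵ − 18x⁴. Remainder: 18x⁶ + 9x⁵ − 47x⁴ − 18x³ + 15x² − 11x − 2.
Step 3: lead(18x⁶ + 9x⁵ − 47x⁴ − 18x³ + 15x² − 11x − 2) ÷ lead(D) = 18x⁶ ÷ −3x³ = −6x³. Subtract (−6x³)·D = 18x⁶ + 12x⁵ − 18x⁴ + 12x³. Remainder: −3x⁵ − 29x⁴ − 30x³ + 15x² − 11x − 2.
Step 4: lead(−3x⁵ − 29x⁴ − 30x³ + 15x² − 11x − 2) ÷ lead(D) = −3x⁵ ÷ −3x³ = x². Subtract (x²)·D = −3x⁵ − 2x⁴ + 3x³ − 2x². Remainder: −27x⁴ − 33x³ + 17x² − 11x − 2.
Step 5: lead(−27x⁴ − 33x³ + 17x² − 11x − 2) ÷ lead(D) = −27x⁴ ÷ −3x³ = 9x. Subtract (9x)·D = −27x⁴ − 18x³ + 27x² − 18x. Remainder: −15x³ − 10x² + 7x − 2.
Step 6: lead(−15x³ − 10x² + 7x − 2) ÷ lead(D) = −15x³ ÷ −3x³ = 5. Subtract (5)·D = −15x³ − 10x² + 15x − 10. Remainder: −8x + 8.

R = [-8, 8]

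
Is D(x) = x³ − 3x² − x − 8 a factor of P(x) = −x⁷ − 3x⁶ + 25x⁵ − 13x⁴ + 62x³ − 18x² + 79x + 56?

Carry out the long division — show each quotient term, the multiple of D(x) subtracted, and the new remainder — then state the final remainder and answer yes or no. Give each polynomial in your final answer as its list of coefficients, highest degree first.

R = [0], so D(x) is a factor of P(x). yes

Step 1: lead(−x⁷ − 3x⁶ + 25x⁵ − 13x⁴ + 62x³ − 18x² + 79x + 56) ÷ lead(D) = −x⁷ ÷ x³ = −x⁴. Subtract (−x⁴)·D = −x⁷ + 3x⁶ + x⁵ + 8x⁴. Remainder: −6x⁶ + 24x⁵ − 21x⁴ + 62x³ − 18x² + 79x + 56.
Step 2: lead(−6x⁶ + 24x⁵ − 21x⁴ + 62x³ − 18x² + 79x + 56) ÷ lead(D) = −6x⁶ ÷ x³ = −6x³. Subtract (−6x³)·D = −6x⁶ + 18x⁵ + 6x⁴ + 48x³. Remainder: 6x⁵ − 27x⁴ + 14x³ − 18x² + 79x + 56.
Step 3: lead(6x⁵ − 27x⁴ + 14x³ − 18x² + 79x + 56) ÷ lead(D) = 6x⁵ ÷ x³ = 6x². Subtract (6x²)·D = 6x⁵ − 18x⁴ − 6x³ − 48x². Remainder: −9x⁴ + 20x³ + 30x² + 79x + 56.
Step 4: lead(−9x⁴ + 20x³ + 30x² + 79x + 56) ÷ lead(D) = −9x⁴ ÷ x³ = −9x. Subtract (−9x)·D = −9x⁴ + 27x³ + 9x² + 72x. Remainder: −7x³ + 21x² + 7x + 56.
Step 5: lead(−7x³ + 21x² + 7x + 56) ÷ lead(D) = −7x³ ÷ x³ = −7. Subtract (−7)·D = −7x³ + 21x² + 7x + 56. Remainder: 0.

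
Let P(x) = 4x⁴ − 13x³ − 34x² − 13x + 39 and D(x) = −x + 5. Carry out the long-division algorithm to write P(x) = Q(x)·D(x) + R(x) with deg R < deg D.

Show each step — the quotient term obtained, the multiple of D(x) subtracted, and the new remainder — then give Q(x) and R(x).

Q(x) = −4x³ − 7x² − x + 8; R(x) = −1

Step 1: lead(4x⁴ − 13x³ − 34x² − 13x + 39) ÷ lead(D) = 4x⁴ ÷ −x = −4x³. Subtract (−4x³)·D = 4x⁴ − 20x³. Remainder: 7x³ − 34x² − 13x + 39.
Step 2: lead(7x³ − 34x² − 13x + 39) ÷ lead(D) = 7x³ ÷ −x = −7x². Subtract (−7x²)·D = 7x³ − 35x². Remainder: x² − 13x + 39.
Step 3: lead(x² − 13x + 39) ÷ lead(D) = x² ÷ −x = −x. Subtract (−x)·D = x² − 5x. Remainder: −8x + 39.
Step 4: lead(−8x + 39) ÷ lead(D) = −8x ÷ −x = 8. Subtract (8)·D = −8x + 40. Remainder: −1.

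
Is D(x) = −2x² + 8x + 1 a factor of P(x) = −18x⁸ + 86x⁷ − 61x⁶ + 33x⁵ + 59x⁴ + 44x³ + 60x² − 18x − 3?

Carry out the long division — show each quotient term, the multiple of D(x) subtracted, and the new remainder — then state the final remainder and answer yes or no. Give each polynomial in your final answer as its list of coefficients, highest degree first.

R = [0], so D(x) is a factor of P(x). yes

Step 1: lead(−18x⁸ + 86x⁷ − 61x⁶ + 33x⁵ + 59x⁴ + 44x³ + 60x² − 18x − 3) ÷ lead(D) = −18x⁸ ÷ −2x² = 9x⁶. Subtract (9x⁶)·D = −18x⁸ + 72x⁷ + 9x⁶. Remainder: 14x⁷ − 70x⁶ + 33x⁵ + 59x⁴ + 44x³ + 60x² − 18x − 3.
Step 2: lead(14x⁷ − 70x⁶ + 33x⁵ + 59x⁴ + 44x³ + 60x² − 18x − 3) ÷ lead(D) = 14x⁷ ÷ −2x² = −7x⁵. Subtract (−7x⁵)·D = 14x⁷ − 56x⁶ − 7x⁵. Remainder: −14x⁶ + 40x⁵ + 59x⁴ + 44x³ + 60x² − 18x − 3.
Step 3: lead(−14x⁶ + 40x⁵ + 59x⁴ + 44x³ + 60x² − 18x − 3) ÷ lead(D) = −14x⁶ ÷ −2x² = 7x⁴. Subtract (7x⁴)·D = −14x⁶ + 56x⁵ + 7x⁴. Remainder: −16x⁵ + 52x⁴ + 44x³ + 60x² − 18x − 3.
Step 4: lead(−16x⁵ + 52x⁴ + 44x³ + 60x² − 18x − 3) ÷ lead(D) = −16x⁵ ÷ −2x² = 8x³. Subtract (8x³)·D = −16x⁵ + 64x⁴ + 8x³. Remainder: −12x⁴ + 36x³ + 60x² − 18x − 3.
Step 5: lead(−12x⁴ + 36x³ + 60x² − 18x − 3) ÷ lead(D) = −12x⁴ ÷ −2x² = 6x². Subtract (6x²)·D = −12x⁴ + 48x³ + 6x². Remainder: −12x³ + 54x² − 18x − 3.
Step 6: lead(−12x³ + 54x² − 18x − 3) ÷ lead(D) = −12x³ ÷ −2x² = 6x. Subtract (6x)·D = −12x³ + 48x² + 6x. Remainder: 6x² − 24x − 3.
Step 7: lead(6x² − 24x − 3) ÷ lead(D) = 6x² ÷ −2x² = −3. Subtract (−3)·D = 6x² − 24x − 3. Remainder: 0.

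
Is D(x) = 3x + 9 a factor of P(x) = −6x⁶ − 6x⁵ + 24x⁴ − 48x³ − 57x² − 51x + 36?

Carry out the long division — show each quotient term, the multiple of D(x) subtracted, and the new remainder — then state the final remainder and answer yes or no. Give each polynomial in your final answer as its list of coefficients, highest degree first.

Step 1: lead(−6x⁶ − 6x⁵ + 24x⁴ − 48x³ − 57x² − 51x + 36) ÷ lead(D) = −6x⁶ ÷ 3x = −2x⁵. Subtract (−2x⁵)·D = −6x⁶ − 18x⁵. Remainder: 12x⁵ + 24x⁴ − 48x³ − 57x² − 51x + 36.
Step 2: lead(12x⁵ + 24x⁴ − 48x³ − 57x² − 51x + 36) ÷ lead(D) = 12x⁵ ÷ 3x = 4x⁴. Subtract (4x⁴)·D = 12x⁵ + 36x⁴. Remainder: −12x⁴ − 48x³ − 57x² − 51x + 36.
Step 3: lead(−12x⁴ − 48x³ − 57x² − 51x + 36) ÷ lead(D) = −12x⁴ ÷ 3x = −4x³. Subtract (−4x³)·D = −12x⁴ − 36x³. Remainder: −12x³ − 57x² − 51x + 36.
Step 4: lead(−12x³ − 57x² − 51x + 36) ÷ lead(D) = −12x³ ÷ 3x = −4x². Subtract (−4x²)·D = −12x³ − 36x². Remainder: −21x² − 51x + 36.
Step 5: lead(−21x² − 51x + 36) ÷ lead(D) = −21x² ÷ 3x = −7x. Subtract (−7x)·D = −21x² − 63x. Remainder: 12x + 36.
Step 6: lead(12x + 36) ÷ lead(D) = 12x ÷ 3x = 4. Subtract (4)·D = 12x + 36. Remainder: 0.

R = [0], so D(x) is a factor of P(x). yes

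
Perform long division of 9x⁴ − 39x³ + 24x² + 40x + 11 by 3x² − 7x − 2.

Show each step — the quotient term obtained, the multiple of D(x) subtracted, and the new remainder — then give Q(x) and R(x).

Q(x) = 3x² − 6x − 4; R(x) = 3

Step 1: lead(9x⁴ − 39x³ + 24x² + 40x + 11) ÷ lead(D) = 9x⁴ ÷ 3x² = 3x². Subtract (3x²)·D = 9x⁴ − 21x³ − 6x². Remainder: −18x³ + 30x² + 40x + 11.
Step 2: lead(−18x³ + 30x² + 40x + 11) ÷ lead(D) = −18x³ ÷ 3x² = −6x. Subtract (−6x)·D = −18x³ + 42x² + 12x. Remainder: −12x² + 28x + 11.
Step 3: lead(−12x² + 28x + 11) ÷ lead(D) = −12x² ÷ 3x² = −4. Subtract (−4)·D = −12x² + 28x + 8. Remainder: 3.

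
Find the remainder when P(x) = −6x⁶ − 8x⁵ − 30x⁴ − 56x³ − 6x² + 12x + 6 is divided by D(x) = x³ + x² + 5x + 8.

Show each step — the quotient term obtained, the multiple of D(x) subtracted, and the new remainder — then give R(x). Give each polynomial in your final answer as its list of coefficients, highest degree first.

R = [-4, 6]

Step 1: lead(−6x⁶ − 8x⁵ − 30x⁴ − 56x³ − 6x² + 12x + 6) ÷ lead(D) = −6x⁶ ÷ x³ = −6x³. Subtract (−6x³)·D = −6x⁶ − 6x⁵ − 30x⁴ − 48x³. Remainder: −2x⁵ − 8x³ − 6x² + 12x + 6.
Step 2: lead(−2x⁵ − 8x³ − 6x² + 12x + 6) ÷ lead(D) = −2x⁵ ÷ x³ = −2x². Subtract (−2x²)·D = −2x⁵ − 2x⁴ − 10x³ − 16x². Remainder: 2x⁴ + 2x³ + 10x² + 12x + 6.
Step 3: lead(2x⁴ + 2x³ + 10x² + 12x + 6) ÷ lead(D) = 2x⁴ ÷ x³ = 2x. Subtract (2x)·D = 2x⁴ + 2x³ + 10x² + 16x. Remainder: −4x + 6.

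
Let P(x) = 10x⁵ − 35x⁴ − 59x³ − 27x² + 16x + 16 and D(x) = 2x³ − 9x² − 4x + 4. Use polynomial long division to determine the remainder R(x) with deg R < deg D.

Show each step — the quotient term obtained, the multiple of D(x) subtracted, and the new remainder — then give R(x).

Step 1: lead(10x⁵ − 35x⁴ − 59x³ − 27x² + 16x + 16) ÷ lead(D) = 10x⁵ ÷ 2x³ = 5x². Subtract (5x²)·D = 10x⁵ − 45x⁴ − 20x³ + 20x². Remainder: 10x⁴ − 39x³ − 47x² + 16x + 16.
Step 2: lead(10x⁴ − 39x³ − 47x² + 16x + 16) ÷ lead(D) = 10x⁴ ÷ 2x³ = 5x. Subtract (5x)·D = 10x⁴ − 45x³ − 20x² + 20x. Remainder: 6x³ − 27x² − 4x + 16.
Step 3: lead(6x³ − 27x² − 4x + 16) ÷ lead(D) = 6x³ ÷ 2x³ = 3. Subtract (3)·D = 6x³ − 27x² − 12x + 12. Remainder: 8x + 4.

R(x) = 8x + 4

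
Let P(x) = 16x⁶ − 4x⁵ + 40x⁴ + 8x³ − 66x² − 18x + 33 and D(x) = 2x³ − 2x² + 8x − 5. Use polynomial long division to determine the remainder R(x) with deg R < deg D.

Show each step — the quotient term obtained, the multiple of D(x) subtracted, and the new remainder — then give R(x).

R(x) = 3

Step 1: lead(16x⁶ − 4x⁵ + 40x⁴ + 8x³ − 66x² − 18x + 33) ÷ lead(D) = 16x⁶ ÷ 2x³ = 8x³. Subtract (8x³)·D = 16x⁶ − 16x⁵ + 64x⁴ − 40x³. Remainder: 12x⁵ − 24x⁴ + 48x³ − 66x² − 18x + 33.
Step 2: lead(12x⁵ − 24x⁴ + 48x³ − 66x² − 18x + 33) ÷ lead(D) = 12x⁵ ÷ 2x³ = 6x². Subtract (6x²)·D = 12x⁵ − 12x⁴ + 48x³ − 30x². Remainder: −12x⁴ − 36x² − 18x + 33.
Step 3: lead(−12x⁴ − 36x² − 18x + 33) ÷ lead(D) = −12x⁴ ÷ 2x³ = −6x. Subtract (−6x)·D = −12x⁴ + 12x³ − 48x² + 30x. Remainder: −12x³ + 12x² − 48x + 33.
Step 4: lead(−12x³ + 12x² − 48x + 33) ÷ lead(D) = −12x³ ÷ 2x³ = −6. Subtract (−6)·D = −12x³ + 12x² − 48x + 30. Remainder: 3.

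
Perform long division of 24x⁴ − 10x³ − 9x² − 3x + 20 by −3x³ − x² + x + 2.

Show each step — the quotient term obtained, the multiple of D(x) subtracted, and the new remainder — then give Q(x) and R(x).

Q(x) = −8x + 6; R(x) = 5x² + 7x + 8

Step 1: lead(24x⁴ − 10x³ − 9x² − 3x + 20) ÷ lead(D) = 24x⁴ ÷ −3x³ = −8x. Subtract (−8x)·D = 24x⁴ + 8x³ − 8x² − 16x. Remainder: −18x³ − x² + 13x + 20.
Step 2: lead(−18x³ − x² + 13x + 20) ÷ lead(D) = −18x³ ÷ −3x³ = 6. Subtract (6)·D = −18x³ − 6x² + 6x + 12. Remainder: 5x² + 7x + 8.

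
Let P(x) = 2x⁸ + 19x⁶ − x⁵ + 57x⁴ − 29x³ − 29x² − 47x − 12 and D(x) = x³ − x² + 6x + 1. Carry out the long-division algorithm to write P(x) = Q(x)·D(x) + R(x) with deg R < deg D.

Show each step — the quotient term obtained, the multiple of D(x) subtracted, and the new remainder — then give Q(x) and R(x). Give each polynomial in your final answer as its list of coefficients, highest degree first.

Step 1: lead(2x⁸ + 19x⁶ − x⁵ + 57x⁴ − 29x³ − 29x² − 47x − 12) ÷ lead(D) = 2x⁸ ÷ x³ = 2x⁵. Subtract (2x⁵)·D = 2x⁸ − 2x⁷ + 12x⁶ + 2x⁵. Remainder: 2x⁷ + 7x⁶ − 3x⁵ + 57x⁴ − 29x³ − 29x² − 47x − 12.
Step 2: lead(2x⁷ + 7x⁶ − 3x⁵ + 57x⁴ − 29x³ − 29x² − 47x − 12) ÷ lead(D) = 2x⁷ ÷ x³ = 2x⁴. Subtract (2x⁴)·D = 2x⁷ − 2x⁶ + 12x⁵ + 2x⁴. Remainder: 9x⁶ − 15x⁵ + 55x⁴ − 29x³ − 29x² − 47x − 12.
Step 3: lead(9x⁶ − 15x⁵ + 55x⁴ − 29x³ − 29x² − 47x − 12) ÷ lead(D) = 9x⁶ ÷ x³ = 9x³. Subtract (9x³)·D = 9x⁶ − 9x⁵ + 54x⁴ + 9x³. Remainder: −6x⁵ + x⁴ − 38x³ − 29x² − 47x − 12.
Step 4: lead(−6x⁵ + x⁴ − 38x³ − 29x² − 47x − 12) ÷ lead(D) = −6x⁵ ÷ x³ = −6x². Subtract (−6x²)·D = −6x⁵ + 6x⁴ − 36x³ − 6x². Remainder: −5x⁴ − 2x³ − 23x² − 47x − 12.
Step 5: lead(−5x⁴ − 2x³ − 23x² − 47x − 12) ÷ lead(D) = −5x⁴ ÷ x³ = −5x. Subtract (−5x)·D = −5x⁴ + 5x³ − 30x² − 5x. Remainder: −7x³ + 7x² − 42x − 12.
Step 6: lead(−7x³ + 7x² − 42x − 12) ÷ lead(D) = −7x³ ÷ x³ = −7. Subtract (−7)·D = −7x³ + 7x² − 42x − 7. Remainder: −5.

Q = [2, 2, 9, -6, -5, -7]; R = [-5]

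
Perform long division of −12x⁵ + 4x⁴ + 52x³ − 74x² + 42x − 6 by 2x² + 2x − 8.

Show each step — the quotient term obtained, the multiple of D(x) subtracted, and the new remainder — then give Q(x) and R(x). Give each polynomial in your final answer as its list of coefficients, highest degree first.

Step 1: lead(−12x⁵ + 4x⁴ + 52x³ − 74x² + 42x − 6) ÷ lead(D) = −12x⁵ ÷ 2x² = −6x³. Subtract (−6x³)·D = −12x⁵ − 12x⁴ + 48x³. Remainder: 16x⁴ + 4x³ − 74x² + 42x − 6.
Step 2: lead(16x⁴ + 4x³ − 74x² + 42x − 6) ÷ lead(D) = 16x⁴ ÷ 2x² = 8x². Subtract (8x²)·D = 16x⁴ + 16x³ − 64x². Remainder: −12x³ − 10x² + 42x − 6.
Step 3: lead(−12x³ − 10x² + 42x − 6) ÷ lead(D) = −12x³ ÷ 2x² = −6x. Subtract (−6x)·D = −12x³ − 12x² + 48x. Remainder: 2x² − 6x − 6.
Step 4: lead(2x² − 6x − 6) ÷ lead(D) = 2x² ÷ 2x² = 1. Subtract (1)·D = 2x² + 2x − 8. Remainder: −8x + 2.

Q = [-6, 8, -6, 1]; R = [-8, 2]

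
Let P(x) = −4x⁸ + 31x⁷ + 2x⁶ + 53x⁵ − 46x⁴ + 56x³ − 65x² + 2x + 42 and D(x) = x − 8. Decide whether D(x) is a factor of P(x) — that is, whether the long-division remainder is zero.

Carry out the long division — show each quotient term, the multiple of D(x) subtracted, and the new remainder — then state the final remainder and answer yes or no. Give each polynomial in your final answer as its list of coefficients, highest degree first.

R = [-6], so D(x) is not a factor of P(x). no

Step 1: lead(−4x⁸ + 31x⁷ + 2x⁶ + 53x⁵ − 46x⁴ + 56x³ − 65x² + 2x + 42) ÷ lead(D) = −4x⁸ ÷ x = −4x⁷. Subtract (−4x⁷)·D = −4x⁸ + 32x⁷. Remainder: −x⁷ + 2x⁶ + 53x⁵ − 46x⁴ + 56x³ − 65x² + 2x + 42.
Step 2: lead(−x⁷ + 2x⁶ + 53x⁵ − 46x⁴ + 56x³ − 65x² + 2x + 42) ÷ lead(D) = −x⁷ ÷ x = −x⁶. Subtract (−x⁶)·D = −x⁷ + 8x⁶. Remainder: −6x⁶ + 53x⁵ − 46x⁴ + 56x³ − 65x² + 2x + 42.
Step 3: lead(−6x⁶ + 53x⁵ − 46x⁴ + 56x³ − 65x² + 2x + 42) ÷ lead(D) = −6x⁶ ÷ x = −6x⁵. Subtract (−6x⁵)·D = −6x⁶ + 48x⁵. Remainder: 5x⁵ − 46x⁴ + 56x³ − 65x² + 2x + 42.
Step 4: lead(5x⁵ − 46x⁴ + 56x³ − 65x² + 2x + 42) ÷ lead(D) = 5x⁵ ÷ x = 5x⁴. Subtract (5x⁴)·D = 5x⁵ − 40x⁴. Remainder: −6x⁴ + 56x³ − 65x² + 2x + 42.
Step 5: lead(−6x⁴ + 56x³ − 65x² + 2x + 42) ÷ lead(D) = −6x⁴ ÷ x = −6x³. Subtract (−6x³)·D = −6x⁴ + 48x³. Remainder: 8x³ − 65x² + 2x + 42.
Step 6: lead(8x³ − 65x² + 2x + 42) ÷ lead(D) = 8x³ ÷ x = 8x². Subtract (8x²)·D = 8x³ − 64x². Remainder: −x² + 2x + 42.
Step 7: lead(−x² + 2x + 42) ÷ lead(D) = −x² ÷ x = −x. Subtract (−x)·D = −x² + 8x. Remainder: −6x + 42.
Step 8: lead(−6x + 42) ÷ lead(D) = −6x ÷ x = −6. Subtract (−6)·D = −6x + 48. Remainder: −6.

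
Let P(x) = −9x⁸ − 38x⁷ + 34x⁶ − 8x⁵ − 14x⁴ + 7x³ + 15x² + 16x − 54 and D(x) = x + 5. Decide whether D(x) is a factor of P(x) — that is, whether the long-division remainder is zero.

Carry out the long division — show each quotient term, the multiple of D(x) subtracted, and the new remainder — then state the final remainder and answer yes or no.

R(x) = −9, so D(x) is not a factor of P(x). no

Step 1: lead(−9x⁸ − 38x⁷ + 34x⁶ − 8x⁵ − 14x⁴ + 7x³ + 15x² + 16x − 54) ÷ lead(D) = −9x⁸ ÷ x = −9x⁷. Subtract (−9x⁷)·D = −9x⁸ − 45x⁷. Remainder: 7x⁷ + 34x⁶ − 8x⁵ − 14x⁴ + 7x³ + 15x² + 16x − 54.
Step 2: lead(7x⁷ + 34x⁶ − 8x⁵ − 14x⁴ + 7x³ + 15x² + 16x − 54) ÷ lead(D) = 7x⁷ ÷ x = 7x⁶. Subtract (7x⁶)·D = 7x⁷ + 35x⁶. Remainder: −x⁶ − 8x⁵ − 14x⁴ + 7x³ + 15x² + 16x − 54.
Step 3: lead(−x⁶ − 8x⁵ − 14x⁴ + 7x³ + 15x² + 16x − 54) ÷ lead(D) = −x⁶ ÷ x = −x⁵. Subtract (−x⁵)·D = −x⁶ − 5x⁵. Remainder: −3x⁵ − 14x⁴ + 7x³ + 15x² + 16x − 54.
Step 4: lead(−3x⁵ − 14x⁴ + 7x³ + 15x² + 16x − 54) ÷ lead(D) = −3x⁵ ÷ x = −3x⁴. Subtract (−3x⁴)·D = −3x⁵ − 15x⁴. Remainder: x⁴ + 7x³ + 15x² + 16x − 54.
Step 5: lead(x⁴ + 7x³ + 15x² + 16x − 54) ÷ lead(D) = x⁴ ÷ x = x³. Subtract (x³)·D = x⁴ + 5x³. Remainder: 2x³ + 15x² + 16x − 54.
Step 6: lead(2x³ + 15x² + 16x − 54) ÷ lead(D) = 2x³ ÷ x = 2x². Subtract (2x²)·D = 2x³ + 10x². Remainder: 5x² + 16x − 54.
Step 7: lead(5x² + 16x − 54) ÷ lead(D) = 5x² ÷ x = 5x. Subtract (5x)·D = 5x² + 25x. Remainder: −9x − 54.
Step 8: lead(−9x − 54) ÷ lead(D) = −9x ÷ x = −9. Subtract (−9)·D = −9x − 45. Remainder: −9.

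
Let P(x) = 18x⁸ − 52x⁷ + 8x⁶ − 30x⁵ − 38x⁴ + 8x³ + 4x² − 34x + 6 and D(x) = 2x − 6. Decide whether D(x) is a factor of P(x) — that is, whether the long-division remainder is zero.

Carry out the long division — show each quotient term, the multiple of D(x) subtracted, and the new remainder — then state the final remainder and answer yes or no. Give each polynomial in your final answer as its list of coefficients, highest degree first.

Step 1: lead(18x⁸ − 52x⁷ + 8x⁶ − 30x⁵ − 38x⁴ + 8x³ + 4x² − 34x + 6) ÷ lead(D) = 18x⁸ ÷ 2x = 9x⁷. Subtract (9x⁷)·D = 18x⁸ − 54x⁷. Remainder: 2x⁷ + 8x⁶ − 30x⁵ − 38x⁴ + 8x³ + 4x² − 34x + 6.
Step 2: lead(2x⁷ + 8x⁶ − 30x⁵ − 38x⁴ + 8x³ + 4x² − 34x + 6) ÷ lead(D) = 2x⁷ ÷ 2x = x⁶. Subtract (x⁶)·D = 2x⁷ − 6x⁶. Remainder: 14x⁶ − 30x⁵ − 38x⁴ + 8x³ + 4x² − 34x + 6.
Step 3: lead(14x⁶ − 30x⁵ − 38x⁴ + 8x³ + 4x² − 34x + 6) ÷ lead(D) = 14x⁶ ÷ 2x = 7x⁵. Subtract (7x⁵)·D = 14x⁶ − 42x⁵. Remainder: 12x⁵ − 38x⁴ + 8x³ + 4x² − 34x + 6.
Step 4: lead(12x⁵ − 38x⁴ + 8x³ + 4x² − 34x + 6) ÷ lead(D) = 12x⁵ ÷ 2x = 6x⁴. Subtract (6x⁴)·D = 12x⁵ − 36x⁴. Remainder: −2x⁴ + 8x³ + 4x² − 34x + 6.
Step 5: lead(−2x⁴ + 8x³ + 4x² − 34x + 6) ÷ lead(D) = −2x⁴ ÷ 2x = −x³. Subtract (−x³)·D = −2x⁴ + 6x³. Remainder: 2x³ + 4x² − 34x + 6.
Step 6: lead(2x³ + 4x² − 34x + 6) ÷ lead(D) = 2x³ ÷ 2x = x². Subtract (x²)·D = 2x³ − 6x². Remainder: 10x² − 34x + 6.
Step 7: lead(10x² − 34x + 6) ÷ lead(D) = 10x² ÷ 2x = 5x. Subtract (5x)·D = 10x² − 30x. Remainder: −4x + 6.
Step 8: lead(−4x + 6) ÷ lead(D) = −4x ÷ 2x = −2. Subtract (−2)·D = −4x + 12. Remainder: −6.

R = [-6], so D(x) is not a factor of P(x). no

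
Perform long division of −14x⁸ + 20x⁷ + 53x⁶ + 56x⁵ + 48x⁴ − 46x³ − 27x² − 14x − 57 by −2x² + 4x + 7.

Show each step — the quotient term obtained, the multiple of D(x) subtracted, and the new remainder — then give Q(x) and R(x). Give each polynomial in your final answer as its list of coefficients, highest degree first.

Q = [7, 4, 6, -2, -7, 2, -7]; R = [-8]

Step 1: lead(−14x⁸ + 20x⁷ + 53x⁶ + 56x⁵ + 48x⁴ − 46x³ − 27x² − 14x − 57) ÷ lead(D) = −14x⁸ ÷ −2x² = 7x⁶. Subtract (7x⁶)·D = −14x⁸ + 28x⁷ + 49x⁶. Remainder: −8x⁷ + 4x⁶ + 56x⁵ + 48x⁴ − 46x³ − 27x² − 14x − 57.
Step 2: lead(−8x⁷ + 4x⁶ + 56x⁵ + 48x⁴ − 46x³ − 27x² − 14x − 57) ÷ lead(D) = −8x⁷ ÷ −2x² = 4x⁵. Subtract (4x⁵)·D = −8x⁷ + 16x⁶ + 28x⁵. Remainder: −12x⁶ + 28x⁵ + 48x⁴ − 46x³ − 27x² − 14x − 57.
Step 3: lead(−12x⁶ + 28x⁵ + 48x⁴ − 46x³ − 27x² − 14x − 57) ÷ lead(D) = −12x⁶ ÷ −2x² = 6x⁴. Subtract (6x⁴)·D = −12x⁶ + 24x⁵ + 42x⁴. Remainder: 4x⁵ + 6x⁴ − 46x³ − 27x² − 14x − 57.
Step 4: lead(4x⁵ + 6x⁴ − 46x³ − 27x² − 14x − 57) ÷ lead(D) = 4x⁵ ÷ −2x² = −2x³. Subtract (−2x³)·D = 4x⁵ − 8x⁴ − 14x³. Remainder: 14x⁴ − 32x³ − 27x² − 14x − 57.
Step 5: lead(14x⁴ − 32x³ − 27x² − 14x − 57) ÷ lead(D) = 14x⁴ ÷ −2x² = −7x². Subtract (−7x²)·D = 14x⁴ − 28x³ − 49x². Remainder: −4x³ + 22x² − 14x − 57.
Step 6: lead(−4x³ + 22x² − 14x − 57) ÷ lead(D) = −4x³ ÷ −2x² = 2x. Subtract (2x)·D = −4x³ + 8x² + 14x. Remainder: 14x² − 28x − 57.
Step 7: lead(14x² − 28x − 57) ÷ lead(D) = 14x² ÷ −2x² = −7. Subtract (−7)·D = 14x² − 28x − 49. Remainder: −8.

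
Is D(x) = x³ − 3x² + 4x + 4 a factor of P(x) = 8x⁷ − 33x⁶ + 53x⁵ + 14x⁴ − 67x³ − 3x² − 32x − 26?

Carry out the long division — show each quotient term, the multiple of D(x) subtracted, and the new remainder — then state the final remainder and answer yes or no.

R(x) = −4x + 2, so D(x) is not a factor of P(x). no

Step 1: lead(8x⁷ − 33x⁶ + 53x⁵ + 14x⁴ − 67x³ − 3x² − 32x − 26) ÷ lead(D) = 8x⁷ ÷ x³ = 8x⁴. Subtract (8x⁴)·D = 8x⁷ − 24x⁶ + 32x⁵ + 32x⁴. Remainder: −9x⁶ + 21x⁵ − 18x⁴ − 67x³ − 3x² − 32x − 26.
Step 2: lead(−9x⁶ + 21x⁵ − 18x⁴ − 67x³ − 3x² − 32x − 26) ÷ lead(D) = −9x⁶ ÷ x³ = −9x³. Subtract (−9x³)·D = −9x⁶ + 27x⁵ − 36x⁴ − 36x³. Remainder: −6x⁵ + 18x⁴ − 31x³ − 3x² − 32x − 26.
Step 3: lead(−6x⁵ + 18x⁴ − 31x³ − 3x² − 32x − 26) ÷ lead(D) = −6x⁵ ÷ x³ = −6x². Subtract (−6x²)·D = −6x⁵ + 18x⁴ − 24x³ − 24x². Remainder: −7x³ + 21x² − 32x − 26.
Step 4: lead(−7x³ + 21x² − 32x − 26) ÷ lead(D) = −7x³ ÷ x³ = −7. Subtract (−7)·D = −7x³ + 21x² − 28x − 28. Remainder: −4x + 2.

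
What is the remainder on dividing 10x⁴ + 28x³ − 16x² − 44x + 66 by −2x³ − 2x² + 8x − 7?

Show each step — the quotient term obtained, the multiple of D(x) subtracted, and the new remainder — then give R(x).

R(x) = 6x² − 7x + 3

Step 1: lead(10x⁴ + 28x³ − 16x² − 44x + 66) ÷ lead(D) = 10x⁴ ÷ −2x³ = −5x. Subtract (−5x)·D = 10x⁴ + 10x³ − 40x² + 35x. Remainder: 18x³ + 24x² − 79x + 66.
Step 2: lead(18x³ + 24x² − 79x + 66) ÷ lead(D) = 18x³ ÷ −2x³ = −9. Subtract (−9)·D = 18x³ + 18x² − 72x + 63. Remainder: 6x² − 7x + 3.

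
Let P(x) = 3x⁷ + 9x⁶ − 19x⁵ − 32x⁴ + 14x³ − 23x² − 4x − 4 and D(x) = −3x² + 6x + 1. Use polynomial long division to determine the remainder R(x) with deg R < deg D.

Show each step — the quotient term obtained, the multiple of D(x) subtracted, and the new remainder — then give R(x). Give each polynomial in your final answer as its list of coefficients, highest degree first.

Step 1: lead(3x⁷ + 9x⁶ − 19x⁵ − 32x⁴ + 14x³ − 23x² − 4x − 4) ÷ lead(D) = 3x⁷ ÷ −3x² = −x⁵. Subtract (−x⁵)·D = 3x⁷ − 6x⁶ − x⁵. Remainder: 15x⁶ − 18x⁵ − 32x⁴ + 14x³ − 23x² − 4x − 4.
Step 2: lead(15x⁶ − 18x⁵ − 32x⁴ + 14x³ − 23x² − 4x − 4) ÷ lead(D) = 15x⁶ ÷ −3x² = −5x⁴. Subtract (−5x⁴)·D = 15x⁶ − 30x⁵ − 5x⁴. Remainder: 12x⁵ − 27x⁴ + 14x³ − 23x² − 4x − 4.
Step 3: lead(12x⁵ − 27x⁴ + 14x³ − 23x² − 4x − 4) ÷ lead(D) = 12x⁵ ÷ −3x² = −4x³. Subtract (−4x³)·D = 12x⁵ − 24x⁴ − 4x³. Remainder: −3x⁴ + 18x³ − 23x² − 4x − 4.
Step 4: lead(−3x⁴ + 18x³ − 23x² − 4x − 4) ÷ lead(D) = −3x⁴ ÷ −3x² = x². Subtract (x²)·D = −3x⁴ + 6x³ + x². Remainder: 12x³ − 24x² − 4x − 4.
Step 5: lead(12x³ − 24x² − 4x − 4) ÷ lead(D) = 12x³ ÷ −3x² = −4x. Subtract (−4x)·D = 12x³ − 24x² − 4x. Remainder: −4.

R = [-4]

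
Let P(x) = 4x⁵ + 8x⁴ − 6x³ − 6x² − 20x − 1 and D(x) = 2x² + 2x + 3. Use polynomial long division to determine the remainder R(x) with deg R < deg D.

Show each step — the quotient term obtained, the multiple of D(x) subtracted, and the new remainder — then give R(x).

Step 1: lead(4x⁵ + 8x⁴ − 6x³ − 6x² − 20x − 1) ÷ lead(D) = 4x⁵ ÷ 2x² = 2x³. Subtract (2x³)·D = 4x⁵ + 4x⁴ + 6x³. Remainder: 4x⁴ − 12x³ − 6x² − 20x − 1.
Step 2: lead(4x⁴ − 12x³ − 6x² − 20x − 1) ÷ lead(D) = 4x⁴ ÷ 2x² = 2x². Subtract (2x²)·D = 4x⁴ + 4x³ + 6x². Remainder: −16x³ − 12x² − 20x − 1.
Step 3: lead(−16x³ − 12x² − 20x − 1) ÷ lead(D) = −16x³ ÷ 2x² = −8x. Subtract (−8x)·D = −16x³ − 16x² − 24x. Remainder: 4x² + 4x − 1.
Step 4: lead(4x² + 4x − 1) ÷ lead(D) = 4x² ÷ 2x² = 2. Subtract (2)·D = 4x² + 4x + 6. Remainder: −7.

R(x) = −7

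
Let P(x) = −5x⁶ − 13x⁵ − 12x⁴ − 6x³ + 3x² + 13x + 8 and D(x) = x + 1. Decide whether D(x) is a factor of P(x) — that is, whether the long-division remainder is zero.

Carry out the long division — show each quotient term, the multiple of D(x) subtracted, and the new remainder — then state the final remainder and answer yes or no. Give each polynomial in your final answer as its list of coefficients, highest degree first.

Step 1: lead(−5x⁶ − 13x⁵ − 12x⁴ − 6x³ + 3x² + 13x + 8) ÷ lead(D) = −5x⁶ ÷ x = −5x⁵. Subtract (−5x⁵)·D = −5x⁶ − 5x⁵. Remainder: −8x⁵ − 12x⁴ − 6x³ + 3x² + 13x + 8.
Step 2: lead(−8x⁵ − 12x⁴ − 6x³ + 3x² + 13x + 8) ÷ lead(D) = −8x⁵ ÷ x = −8x⁴. Subtract (−8x⁴)·D = −8x⁵ − 8x⁴. Remainder: −4x⁴ − 6x³ + 3x² + 13x + 8.
Step 3: lead(−4x⁴ − 6x³ + 3x² + 13x + 8) ÷ lead(D) = −4x⁴ ÷ x = −4x³. Subtract (−4x³)·D = −4x⁴ − 4x³. Remainder: −2x³ + 3x² + 13x + 8.
Step 4: lead(−2x³ + 3x² + 13x + 8) ÷ lead(D) = −2x³ ÷ x = −2x². Subtract (−2x²)·D = −2x³ − 2x². Remainder: 5x² + 13x + 8.
Step 5: lead(5x² + 13x + 8) ÷ lead(D) = 5x² ÷ x = 5x. Subtract (5x)·D = 5x² + 5x. Remainder: 8x + 8.
Step 6: lead(8x + 8) ÷ lead(D) = 8x ÷ x = 8. Subtract (8)·D = 8x + 8. Remainder: 0.

R = [0], so D(x) is a factor of P(x). yes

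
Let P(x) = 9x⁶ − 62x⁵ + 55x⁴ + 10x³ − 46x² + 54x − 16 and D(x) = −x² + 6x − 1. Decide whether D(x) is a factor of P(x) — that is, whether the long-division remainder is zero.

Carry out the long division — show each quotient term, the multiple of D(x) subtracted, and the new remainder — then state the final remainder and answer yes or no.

R(x) = −8, so D(x) is not a factor of P(x). no

Step 1: lead(9x⁶ − 62x⁵ + 55x⁴ + 10x³ − 46x² + 54x − 16) ÷ lead(D) = 9x⁶ ÷ −x² = −9x⁴. Subtract (−9x⁴)·D = 9x⁶ − 54x⁵ + 9x⁴. Remainder: −8x⁵ + 46x⁴ + 10x³ − 46x² + 54x − 16.
Step 2: lead(−8x⁵ + 46x⁴ + 10x³ − 46x² + 54x − 16) ÷ lead(D) = −8x⁵ ÷ −x² = 8x³. Subtract (8x³)·D = −8x⁵ + 48x⁴ − 8x³. Remainder: −2x⁴ + 18x³ − 46x² + 54x − 16.
Step 3: lead(−2x⁴ + 18x³ − 46x² + 54x − 16) ÷ lead(D) = −2x⁴ ÷ −x² = 2x². Subtract (2x²)·D = −2x⁴ + 12x³ − 2x². Remainder: 6x³ − 44x² + 54x − 16.
Step 4: lead(6x³ − 44x² + 54x − 16) ÷ lead(D) = 6x³ ÷ −x² = −6x. Subtract (−6x)·D = 6x³ − 36x² + 6x. Remainder: −8x² + 48x − 16.
Step 5: lead(−8x² + 48x − 16) ÷ lead(D) = −8x² ÷ −x² = 8. Subtract (8)·D = −8x² + 48x − 8. Remainder: −8.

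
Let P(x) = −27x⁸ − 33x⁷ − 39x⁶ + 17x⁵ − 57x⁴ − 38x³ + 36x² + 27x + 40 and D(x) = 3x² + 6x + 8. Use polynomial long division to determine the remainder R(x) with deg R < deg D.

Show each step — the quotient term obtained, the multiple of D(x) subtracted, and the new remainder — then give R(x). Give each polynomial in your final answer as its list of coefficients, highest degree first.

Step 1: lead(−27x⁸ − 33x⁷ − 39x⁶ + 17x⁵ − 57x⁴ − 38x³ + 36x² + 27x + 40) ÷ lead(D) = −27x⁸ ÷ 3x² = −9x⁶. Subtract (−9x⁶)·D = −27x⁸ − 54x⁷ − 72x⁶. Remainder: 21x⁷ + 33x⁶ + 17x⁵ − 57x⁴ − 38x³ + 36x² + 27x + 40.
Step 2: lead(21x⁷ + 33x⁶ + 17x⁵ − 57x⁴ − 38x³ + 36x² + 27x + 40) ÷ lead(D) = 21x⁷ ÷ 3x² = 7x⁵. Subtract (7x⁵)·D = 21x⁷ + 42x⁶ + 56x⁵. Remainder: −9x⁶ − 39x⁵ − 57x⁴ − 38x³ + 36x² + 27x + 40.
Step 3: lead(−9x⁶ − 39x⁵ − 57x⁴ − 38x³ + 36x² + 27x + 40) ÷ lead(D) = −9x⁶ ÷ 3x² = −3x⁴. Subtract (−3x⁴)·D = −9x⁶ − 18x⁵ − 24x⁴. Remainder: −21x⁵ − 33x⁴ − 38x³ + 36x² + 27x + 40.
Step 4: lead(−21x⁵ − 33x⁴ − 38x³ + 36x² + 27x + 40) ÷ lead(D) = −21x⁵ ÷ 3x² = −7x³. Subtract (−7x³)·D = −21x⁵ − 42x⁴ − 56x³. Remainder: 9x⁴ + 18x³ + 36x² + 27x + 40.
Step 5: lead(9x⁴ + 18x³ + 36x² + 27x + 40) ÷ lead(D) = 9x⁴ ÷ 3x² = 3x². Subtract (3x²)·D = 9x⁴ + 18x³ + 24x². Remainder: 12x² + 27x + 40.
Step 6: lead(12x² + 27x + 40) ÷ lead(D) = 12x² ÷ 3x² = 4. Subtract (4)·D = 12x² + 24x + 32. Remainder: 3x + 8.

R = [3, 8]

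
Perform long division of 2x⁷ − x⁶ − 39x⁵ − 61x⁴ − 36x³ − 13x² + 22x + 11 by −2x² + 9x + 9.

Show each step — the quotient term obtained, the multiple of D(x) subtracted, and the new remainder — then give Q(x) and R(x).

Q(x) = −x⁵ − 4x⁴ − 3x³ − x² + 2; R(x) = 4x − 7

Step 1: lead(2x⁷ − x⁶ − 39x⁵ − 61x⁴ − 36x³ − 13x² + 22x + 11) ÷ lead(D) = 2x⁷ ÷ −2x² = −x⁵. Subtract (−x⁵)·D = 2x⁷ − 9x⁶ − 9x⁵. Remainder: 8x⁶ − 30x⁵ − 61x⁴ − 36x³ − 13x² + 22x + 11.
Step 2: lead(8x⁶ − 30x⁵ − 61x⁴ − 36x³ − 13x² + 22x + 11) ÷ lead(D) = 8x⁶ ÷ −2x² = −4x⁴. Subtract (−4x⁴)·D = 8x⁶ − 36x⁵ − 36x⁴. Remainder: 6x⁵ − 25x⁴ − 36x³ − 13x² + 22x + 11.
Step 3: lead(6x⁵ − 25x⁴ − 36x³ − 13x² + 22x + 11) ÷ lead(D) = 6x⁵ ÷ −2x² = −3x³. Subtract (−3x³)·D = 6x⁵ − 27x⁴ − 27x³. Remainder: 2x⁴ − 9x³ − 13x² + 22x + 11.
Step 4: lead(2x⁴ − 9x³ − 13x² + 22x + 11) ÷ lead(D) = 2x⁴ ÷ −2x² = −x². Subtract (−x²)·D = 2x⁴ − 9x³ − 9x². Remainder: −4x² + 22x + 11.
Step 5: lead(−4x² + 22x + 11) ÷ lead(D) = −4x² ÷ −2x² = 2. Subtract (2)·D = −4x² + 18x + 18. Remainder: 4x − 7.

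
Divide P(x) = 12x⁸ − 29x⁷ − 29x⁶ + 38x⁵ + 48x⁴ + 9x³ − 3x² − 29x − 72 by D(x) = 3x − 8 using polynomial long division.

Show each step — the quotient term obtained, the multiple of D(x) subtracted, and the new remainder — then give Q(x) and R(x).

Q(x) = 4x⁷ + x⁶ − 7x⁵ − 6x⁴ + 3x² + 7x + 9; R(x) = 0

Step 1: lead(12x⁸ − 29x⁷ − 29x⁶ + 38x⁵ + 48x⁴ + 9x³ − 3x² − 29x − 72) ÷ lead(D) = 12x⁸ ÷ 3x = 4x⁷. Subtract (4x⁷)·D = 12x⁸ − 32x⁷. Remainder: 3x⁷ − 29x⁶ + 38x⁵ + 48x⁴ + 9x³ − 3x² − 29x − 72.
Step 2: lead(3x⁷ − 29x⁶ + 38x⁵ + 48x⁴ + 9x³ − 3x² − 29x − 72) ÷ lead(D) = 3x⁷ ÷ 3x = x⁶. Subtract (x⁶)·D = 3x⁷ − 8x⁶. Remainder: −21x⁶ + 38x⁵ + 48x⁴ + 9x³ − 3x² − 29x − 72.
Step 3: lead(−21x⁶ + 38x⁵ + 48x⁴ + 9x³ − 3x² − 29x − 72) ÷ lead(D) = −21x⁶ ÷ 3x = −7x⁵. Subtract (−7x⁵)·D = −21x⁶ + 56x⁵. Remainder: −18x⁵ + 48x⁴ + 9x³ − 3x² − 29x − 72.
Step 4: lead(−18x⁵ + 48x⁴ + 9x³ − 3x² − 29x − 72) ÷ lead(D) = −18x⁵ ÷ 3x = −6x⁴. Subtract (−6x⁴)·D = −18x⁵ + 48x⁴. Remainder: 9x³ − 3x² − 29x − 72.
Step 5: lead(9x³ − 3x² − 29x − 72) ÷ lead(D) = 9x³ ÷ 3x = 3x². Subtract (3x²)·D = 9x³ − 24x². Remainder: 21x² − 29x − 72.
Step 6: lead(21x² − 29x − 72) ÷ lead(D) = 21x² ÷ 3x = 7x. Subtract (7x)·D = 21x² − 56x. Remainder: 27x − 72.
Step 7: lead(27x − 72) ÷ lead(D) = 27x ÷ 3x = 9. Subtract (9)·D = 27x − 72. Remainder: 0.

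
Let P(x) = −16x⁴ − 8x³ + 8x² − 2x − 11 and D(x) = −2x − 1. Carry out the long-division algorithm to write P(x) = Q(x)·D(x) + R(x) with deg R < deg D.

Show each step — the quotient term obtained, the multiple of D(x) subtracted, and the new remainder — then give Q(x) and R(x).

Q(x) = 8x³ − 4x + 3; R(x) = −8

Step 1: lead(−16x⁴ − 8x³ + 8x² − 2x − 11) ÷ lead(D) = −16x⁴ ÷ −2x = 8x³. Subtract (8x³)·D = −16x⁴ − 8x³. Remainder: 8x² − 2x − 11.
Step 2: lead(8x² − 2x − 11) ÷ lead(D) = 8x² ÷ −2x = −4x. Subtract (−4x)·D = 8x² + 4x. Remainder: −6x − 11.
Step 3: lead(−6x − 11) ÷ lead(D) = −6x ÷ −2x = 3. Subtract (3)·D = −6x − 3. Remainder: −8.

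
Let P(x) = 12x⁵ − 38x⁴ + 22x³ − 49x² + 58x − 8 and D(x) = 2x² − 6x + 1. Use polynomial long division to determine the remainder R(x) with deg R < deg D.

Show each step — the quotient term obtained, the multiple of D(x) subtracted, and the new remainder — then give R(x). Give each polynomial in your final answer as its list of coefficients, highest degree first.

R = [-1, 1]

Step 1: lead(12x⁵ − 38x⁴ + 22x³ − 49x² + 58x − 8) ÷ lead(D) = 12x⁵ ÷ 2x² = 6x³. Subtract (6x³)·D = 12x⁵ − 36x⁴ + 6x³. Remainder: −2x⁴ + 16x³ − 49x² + 58x − 8.
Step 2: lead(−2x⁴ + 16x³ − 49x² + 58x − 8) ÷ lead(D) = −2x⁴ ÷ 2x² = −x². Subtract (−x²)·D = −2x⁴ + 6x³ − x². Remainder: 10x³ − 48x² + 58x − 8.
Step 3: lead(10x³ − 48x² + 58x − 8) ÷ lead(D) = 10x³ ÷ 2x² = 5x. Subtract (5x)·D = 10x³ − 30x² + 5x. Remainder: −18x² + 53x − 8.
Step 4: lead(−18x² + 53x − 8) ÷ lead(D) = −18x² ÷ 2x² = −9. Subtract (−9)·D = −18x² + 54x − 9. Remainder: −x + 1.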